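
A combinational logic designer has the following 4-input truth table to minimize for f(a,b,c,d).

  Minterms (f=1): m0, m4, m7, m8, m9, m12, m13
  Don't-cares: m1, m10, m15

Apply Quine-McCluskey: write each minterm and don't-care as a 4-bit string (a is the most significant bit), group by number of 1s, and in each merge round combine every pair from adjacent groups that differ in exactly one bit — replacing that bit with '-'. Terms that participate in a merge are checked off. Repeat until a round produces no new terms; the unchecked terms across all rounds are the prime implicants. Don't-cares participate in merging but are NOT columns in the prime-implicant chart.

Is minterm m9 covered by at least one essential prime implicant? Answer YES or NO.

Round 0: 0000✓ 0001✓ 0100✓ 0111✓ 1000✓ 1001✓ 1010✓ 1100✓ 1101✓ 1111✓
Round 1: -000✓ -001✓ -100✓ -111 0-00✓ 000-✓ 1-00✓ 1-01✓ 10-0 100-✓ 11-1 110-✓
Round 2: --00 -00- 1-0-
PIs = {--00, -00-, -111, 1-0-, 10-0, 11-1}
Coverage chart:
  m0: --00,-00-
  m4: --00 ←essential
  m7: -111 ←essential
  m8: --00,-00-,1-0-,10-0
  m9: -00-,1-0-
  m12: --00,1-0-
  m13: 1-0-,11-1
Essential: --00, -111

NO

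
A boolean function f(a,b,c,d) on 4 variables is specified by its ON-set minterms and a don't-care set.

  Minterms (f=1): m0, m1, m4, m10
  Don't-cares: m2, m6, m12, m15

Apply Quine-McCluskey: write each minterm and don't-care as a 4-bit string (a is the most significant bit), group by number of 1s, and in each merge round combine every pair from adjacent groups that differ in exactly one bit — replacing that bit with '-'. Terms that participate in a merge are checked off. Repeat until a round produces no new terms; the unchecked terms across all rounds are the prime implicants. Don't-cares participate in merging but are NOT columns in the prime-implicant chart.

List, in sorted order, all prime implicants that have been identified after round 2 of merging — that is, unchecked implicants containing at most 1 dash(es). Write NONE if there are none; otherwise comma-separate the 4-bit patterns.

-010, -100, 000-, 1111

size-2^0 implicants → 0000(✓)  0001(✓)  0010(✓)  0100(✓)  0110(✓)  1010(✓)  1100(✓)  1111
size-2^1 implicants → -010  -100  0-00(✓)  0-10(✓)  00-0(✓)  000-  01-0(✓)
size-2^2 implicants → 0--0
Unchecked terms (primes): -010, -100, 0--0, 000-, 1111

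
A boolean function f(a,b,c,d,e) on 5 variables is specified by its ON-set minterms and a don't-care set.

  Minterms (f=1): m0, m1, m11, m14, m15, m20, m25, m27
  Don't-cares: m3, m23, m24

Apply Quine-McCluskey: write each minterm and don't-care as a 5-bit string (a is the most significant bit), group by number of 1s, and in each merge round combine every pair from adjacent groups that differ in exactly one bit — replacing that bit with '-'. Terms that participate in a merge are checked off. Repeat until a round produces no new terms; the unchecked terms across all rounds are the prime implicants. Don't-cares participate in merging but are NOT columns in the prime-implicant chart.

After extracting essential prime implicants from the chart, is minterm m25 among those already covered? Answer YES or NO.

NO

[col 0] 00000*, 00001*, 00011*, 01011*, 01110*, 01111*, 10100, 10111, 11000*, 11001*, 11011*
[col 1] -1011, 0-011, 000-1, 0000-, 01-11, 0111-, 110-1, 1100-
Prime implicants: -1011, 0-011, 000-1, 0000-, 01-11, 0111-, 10100, 10111, 110-1, 1100-
PI chart (minterm → PIs covering it):
  0 | 0000-  (sole → essential)
  1 | 000-1,0000-
  11 | -1011,0-011,01-11
  14 | 0111-  (sole → essential)
  15 | 01-11,0111-
  20 | 10100  (sole → essential)
  25 | 110-1,1100-
  27 | -1011,110-1
Essential prime implicants: 0000-, 0111-, 10100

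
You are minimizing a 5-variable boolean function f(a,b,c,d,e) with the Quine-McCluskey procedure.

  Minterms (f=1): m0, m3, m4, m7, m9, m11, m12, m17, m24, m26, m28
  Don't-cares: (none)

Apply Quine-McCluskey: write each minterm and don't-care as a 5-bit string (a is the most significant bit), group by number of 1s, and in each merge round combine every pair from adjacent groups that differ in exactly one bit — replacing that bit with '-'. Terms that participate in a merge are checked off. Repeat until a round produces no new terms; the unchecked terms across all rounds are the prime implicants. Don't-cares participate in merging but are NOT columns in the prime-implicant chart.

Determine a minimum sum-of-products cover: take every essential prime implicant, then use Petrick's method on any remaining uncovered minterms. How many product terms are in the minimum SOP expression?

size-2^0 implicants → 00000(✓)  00011(✓)  00100(✓)  00111(✓)  01001(✓)  01011(✓)  01100(✓)  10001  11000(✓)  11010(✓)  11100(✓)
size-2^1 implicants → -1100  0-011  0-100  00-00  00-11  010-1  11-00  110-0
Unchecked terms (primes): -1100, 0-011, 0-100, 00-00, 00-11, 010-1, 10001, 11-00, 110-0
Minterm coverage:
  m0 ⊆ 00-00 [E]
  m3 ⊆ 0-011,00-11
  m4 ⊆ 0-100,00-00
  m7 ⊆ 00-11 [E]
  m9 ⊆ 010-1 [E]
  m11 ⊆ 0-011,010-1
  m12 ⊆ -1100,0-100
  m17 ⊆ 10001 [E]
  m24 ⊆ 11-00,110-0
  m26 ⊆ 110-0 [E]
  m28 ⊆ -1100,11-00
E = {00-00, 00-11, 010-1, 10001, 110-0}
Petrick residual → -1100
Cover = bcd'e' + a'b'd'e' + a'b'de + a'bc'e + ab'c'd'e + abc'e'  |cover|=6

6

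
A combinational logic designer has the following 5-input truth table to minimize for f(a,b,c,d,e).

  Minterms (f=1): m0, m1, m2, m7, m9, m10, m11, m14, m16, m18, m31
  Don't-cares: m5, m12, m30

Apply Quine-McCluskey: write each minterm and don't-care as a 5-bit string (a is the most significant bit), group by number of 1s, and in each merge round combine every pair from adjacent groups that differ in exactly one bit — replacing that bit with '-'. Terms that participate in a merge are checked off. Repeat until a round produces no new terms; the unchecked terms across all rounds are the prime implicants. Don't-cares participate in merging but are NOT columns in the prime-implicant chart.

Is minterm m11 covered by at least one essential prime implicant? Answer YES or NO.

NO

size-2^0 implicants → 00000(✓)  00001(✓)  00010(✓)  00101(✓)  00111(✓)  01001(✓)  01010(✓)  01011(✓)  01100(✓)  01110(✓)  10000(✓)  10010(✓)  11110(✓)  11111(✓)
size-2^1 implicants → -0000(✓)  -0010(✓)  -1110  0-001  0-010  00-01  000-0(✓)  0000-  001-1  01-10  010-1  0101-  011-0  100-0(✓)  1111-
size-2^2 implicants → -00-0
Unchecked terms (primes): -00-0, -1110, 0-001, 0-010, 00-01, 0000-, 001-1, 01-10, 010-1, 0101-, 011-0, 1111-
Minterm coverage:
  m0 ⊆ -00-0,0000-
  m1 ⊆ 0-001,00-01,0000-
  m2 ⊆ -00-0,0-010
  m7 ⊆ 001-1 [E]
  m9 ⊆ 0-001,010-1
  m10 ⊆ 0-010,01-10,0101-
  m11 ⊆ 010-1,0101-
  m14 ⊆ -1110,01-10,011-0
  m16 ⊆ -00-0 [E]
  m18 ⊆ -00-0 [E]
  m31 ⊆ 1111- [E]
E = {-00-0, 001-1, 1111-}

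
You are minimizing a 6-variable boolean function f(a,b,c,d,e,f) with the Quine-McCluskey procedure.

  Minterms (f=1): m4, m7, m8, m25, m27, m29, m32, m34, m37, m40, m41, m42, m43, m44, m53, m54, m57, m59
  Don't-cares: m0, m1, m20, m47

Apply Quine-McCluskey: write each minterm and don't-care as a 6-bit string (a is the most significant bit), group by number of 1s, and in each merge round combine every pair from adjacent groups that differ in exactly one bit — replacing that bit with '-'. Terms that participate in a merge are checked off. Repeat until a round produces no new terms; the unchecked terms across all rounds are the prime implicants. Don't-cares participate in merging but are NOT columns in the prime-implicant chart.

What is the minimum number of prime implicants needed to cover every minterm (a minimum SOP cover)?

size-2^0 implicants → 000000(✓)  000001(✓)  000100(✓)  000111  001000(✓)  010100(✓)  011001(✓)  011011(✓)  011101(✓)  100000(✓)  100010(✓)  100101(✓)  101000(✓)  101001(✓)  101010(✓)  101011(✓)  101100(✓)  101111(✓)  110101(✓)  110110  111001(✓)  111011(✓)
size-2^1 implicants → -00000(✓)  -01000(✓)  -11001(✓)  -11011(✓)  0-0100  00-000(✓)  000-00  00000-  011-01  0110-1(✓)  1-0101  1-1001(✓)  1-1011(✓)  10-000(✓)  10-010(✓)  1000-0(✓)  101-00  101-11  1010-0(✓)  1010-1(✓)  10100-(✓)  10101-(✓)  1110-1(✓)
size-2^2 implicants → -0-000  -110-1  1-10-1  10-0-0  1010--
Unchecked terms (primes): -0-000, -110-1, 0-0100, 000-00, 00000-, 000111, 011-01, 1-0101, 1-10-1, 10-0-0, 101-00, 101-11, 1010--, 110110
Minterm coverage:
  m4 ⊆ 0-0100,000-00
  m7 ⊆ 000111 [E]
  m8 ⊆ -0-000 [E]
  m25 ⊆ -110-1,011-01
  m27 ⊆ -110-1 [E]
  m29 ⊆ 011-01 [E]
  m32 ⊆ -0-000,10-0-0
  m34 ⊆ 10-0-0 [E]
  m37 ⊆ 1-0101 [E]
  m40 ⊆ -0-000,10-0-0,101-00,1010--
  m41 ⊆ 1-10-1,1010--
  m42 ⊆ 10-0-0,1010--
  m43 ⊆ 1-10-1,101-11,1010--
  m44 ⊆ 101-00 [E]
  m53 ⊆ 1-0101 [E]
  m54 ⊆ 110110 [E]
  m57 ⊆ -110-1,1-10-1
  m59 ⊆ -110-1,1-10-1
E = {-0-000, -110-1, 000111, 011-01, 1-0101, 10-0-0, 101-00, 110110}
Petrick residual → 0-0100, 1-10-1
Cover = b'd'e'f' + bcd'f + a'c'de'f' + a'b'c'def + a'bce'f + ac'de'f + acd'f + ab'd'f' + ab'ce'f' + abc'def'  |cover|=10

10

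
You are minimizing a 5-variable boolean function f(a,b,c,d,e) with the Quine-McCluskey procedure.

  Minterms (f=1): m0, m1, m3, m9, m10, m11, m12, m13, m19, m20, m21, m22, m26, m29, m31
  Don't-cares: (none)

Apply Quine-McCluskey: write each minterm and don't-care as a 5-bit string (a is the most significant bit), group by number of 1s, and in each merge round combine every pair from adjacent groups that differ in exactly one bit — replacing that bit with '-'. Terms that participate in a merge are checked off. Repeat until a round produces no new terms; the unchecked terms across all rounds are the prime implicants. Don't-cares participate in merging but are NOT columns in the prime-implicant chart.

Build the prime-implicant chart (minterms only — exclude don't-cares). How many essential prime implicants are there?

6

Round 0: 00000✓ 00001✓ 00011✓ 01001✓ 01010✓ 01011✓ 01100✓ 01101✓ 10011✓ 10100✓ 10101✓ 10110✓ 11010✓ 11101✓ 11111✓
Round 1: -0011 -1010 -1101 0-001✓ 0-011✓ 000-1✓ 0000- 01-01 010-1✓ 0101- 0110- 1-101 101-0 1010- 111-1
Round 2: 0-0-1
PIs = {-0011, -1010, -1101, 0-0-1, 0000-, 01-01, 0101-, 0110-, 1-101, 101-0, 1010-, 111-1}
Coverage chart:
  m0: 0000- ←essential
  m1: 0-0-1,0000-
  m3: -0011,0-0-1
  m9: 0-0-1,01-01
  m10: -1010,0101-
  m11: 0-0-1,0101-
  m12: 0110- ←essential
  m13: -1101,01-01,0110-
  m19: -0011 ←essential
  m20: 101-0,1010-
  m21: 1-101,1010-
  m22: 101-0 ←essential
  m26: -1010 ←essential
  m29: -1101,1-101,111-1
  m31: 111-1 ←essential
Essential: -0011, -1010, 0000-, 0110-, 101-0, 111-1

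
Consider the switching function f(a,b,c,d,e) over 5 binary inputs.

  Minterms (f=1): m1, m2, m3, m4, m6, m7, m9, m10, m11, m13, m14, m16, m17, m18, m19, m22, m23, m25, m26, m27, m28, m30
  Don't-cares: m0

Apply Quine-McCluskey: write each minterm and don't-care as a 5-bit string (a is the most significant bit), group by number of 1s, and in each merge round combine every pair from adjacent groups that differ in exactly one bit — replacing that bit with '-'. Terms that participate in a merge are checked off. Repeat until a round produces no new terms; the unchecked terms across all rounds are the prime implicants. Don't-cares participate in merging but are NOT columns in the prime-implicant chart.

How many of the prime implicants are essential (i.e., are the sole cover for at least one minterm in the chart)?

size-2^0 implicants → 00000(✓)  00001(✓)  00010(✓)  00011(✓)  00100(✓)  00110(✓)  00111(✓)  01001(✓)  01010(✓)  01011(✓)  01101(✓)  01110(✓)  10000(✓)  10001(✓)  10010(✓)  10011(✓)  10110(✓)  10111(✓)  11001(✓)  11010(✓)  11011(✓)  11100(✓)  11110(✓)
size-2^1 implicants → -0000(✓)  -0001(✓)  -0010(✓)  -0011(✓)  -0110(✓)  -0111(✓)  -1001(✓)  -1010(✓)  -1011(✓)  -1110(✓)  0-001(✓)  0-010(✓)  0-011(✓)  0-110(✓)  00-00(✓)  00-10(✓)  00-11(✓)  000-0(✓)  000-1(✓)  0000-(✓)  0001-(✓)  001-0(✓)  0011-(✓)  01-01  01-10(✓)  010-1(✓)  0101-(✓)  1-001(✓)  1-010(✓)  1-011(✓)  1-110(✓)  10-10(✓)  10-11(✓)  100-0(✓)  100-1(✓)  1000-(✓)  1001-(✓)  1011-(✓)  11-10(✓)  110-1(✓)  1101-(✓)  111-0
size-2^2 implicants → --001(✓)  --010(✓)  --011(✓)  --110(✓)  -0-10(✓)  -0-11(✓)  -00-0(✓)  -00-1(✓)  -000-(✓)  -001-(✓)  -011-(✓)  -1-10(✓)  -10-1(✓)  -101-(✓)  0--10(✓)  0-0-1(✓)  0-01-(✓)  00--0  00-1-(✓)  000--(✓)  1--10(✓)  1-0-1(✓)  1-01-(✓)  10-1-(✓)  100--(✓)
size-2^3 implicants → ---10  --0-1  --01-  -0-1-  -00--
Unchecked terms (primes): ---10, --0-1, --01-, -0-1-, -00--, 00--0, 01-01, 111-0
Minterm coverage:
  m1 ⊆ --0-1,-00--
  m2 ⊆ ---10,--01-,-0-1-,-00--,00--0
  m3 ⊆ --0-1,--01-,-0-1-,-00--
  m4 ⊆ 00--0 [E]
  m6 ⊆ ---10,-0-1-,00--0
  m7 ⊆ -0-1- [E]
  m9 ⊆ --0-1,01-01
  m10 ⊆ ---10,--01-
  m11 ⊆ --0-1,--01-
  m13 ⊆ 01-01 [E]
  m14 ⊆ ---10 [E]
  m16 ⊆ -00-- [E]
  m17 ⊆ --0-1,-00--
  m18 ⊆ ---10,--01-,-0-1-,-00--
  m19 ⊆ --0-1,--01-,-0-1-,-00--
  m22 ⊆ ---10,-0-1-
  m23 ⊆ -0-1- [E]
  m25 ⊆ --0-1 [E]
  m26 ⊆ ---10,--01-
  m27 ⊆ --0-1,--01-
  m28 ⊆ 111-0 [E]
  m30 ⊆ ---10,111-0
E = {---10, --0-1, -0-1-, -00--, 00--0, 01-01, 111-0}

7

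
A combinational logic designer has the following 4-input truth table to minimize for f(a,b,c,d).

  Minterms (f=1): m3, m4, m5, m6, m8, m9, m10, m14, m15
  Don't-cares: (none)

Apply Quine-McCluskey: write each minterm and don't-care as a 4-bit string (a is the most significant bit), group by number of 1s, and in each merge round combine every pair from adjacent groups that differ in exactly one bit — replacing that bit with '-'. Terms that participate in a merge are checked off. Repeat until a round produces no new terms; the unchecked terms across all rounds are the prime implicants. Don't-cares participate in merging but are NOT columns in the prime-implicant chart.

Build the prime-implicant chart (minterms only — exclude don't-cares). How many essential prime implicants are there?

[col 0] 0011, 0100*, 0101*, 0110*, 1000*, 1001*, 1010*, 1110*, 1111*
[col 1] -110, 01-0, 010-, 1-10, 10-0, 100-, 111-
Prime implicants: -110, 0011, 01-0, 010-, 1-10, 10-0, 100-, 111-
PI chart (minterm → PIs covering it):
  3 | 0011  (sole → essential)
  4 | 01-0,010-
  5 | 010-  (sole → essential)
  6 | -110,01-0
  8 | 10-0,100-
  9 | 100-  (sole → essential)
  10 | 1-10,10-0
  14 | -110,1-10,111-
  15 | 111-  (sole → essential)
Essential prime implicants: 0011, 010-, 100-, 111-

4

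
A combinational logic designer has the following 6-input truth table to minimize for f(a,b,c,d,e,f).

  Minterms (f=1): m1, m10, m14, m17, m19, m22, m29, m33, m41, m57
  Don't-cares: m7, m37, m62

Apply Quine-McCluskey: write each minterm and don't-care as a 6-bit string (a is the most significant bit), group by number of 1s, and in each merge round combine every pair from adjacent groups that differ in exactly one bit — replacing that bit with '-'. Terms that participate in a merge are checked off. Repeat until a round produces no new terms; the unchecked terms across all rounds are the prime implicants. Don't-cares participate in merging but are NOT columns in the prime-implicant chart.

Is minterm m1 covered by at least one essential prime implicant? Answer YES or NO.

Round 0: 000001✓ 000111 001010✓ 001110✓ 010001✓ 010011✓ 010110 011101 100001✓ 100101✓ 101001✓ 111001✓ 111110
Round 1: -00001 0-0001 001-10 0100-1 1-1001 10-001 100-01
PIs = {-00001, 0-0001, 000111, 001-10, 0100-1, 010110, 011101, 1-1001, 10-001, 100-01, 111110}
Coverage chart:
  m1: -00001,0-0001
  m10: 001-10 ←essential
  m14: 001-10 ←essential
  m17: 0-0001,0100-1
  m19: 0100-1 ←essential
  m22: 010110 ←essential
  m29: 011101 ←essential
  m33: -00001,10-001,100-01
  m41: 1-1001,10-001
  m57: 1-1001 ←essential
Essential: 001-10, 0100-1, 010110, 011101, 1-1001

NO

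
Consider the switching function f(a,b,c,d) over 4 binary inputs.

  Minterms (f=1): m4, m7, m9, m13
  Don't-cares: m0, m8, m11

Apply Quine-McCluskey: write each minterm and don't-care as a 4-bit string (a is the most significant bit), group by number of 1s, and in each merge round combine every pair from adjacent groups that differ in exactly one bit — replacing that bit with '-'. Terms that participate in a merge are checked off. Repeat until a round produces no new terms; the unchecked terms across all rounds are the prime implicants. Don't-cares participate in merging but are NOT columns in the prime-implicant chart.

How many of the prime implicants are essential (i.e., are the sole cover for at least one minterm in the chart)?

[col 0] 0000*, 0100*, 0111, 1000*, 1001*, 1011*, 1101*
[col 1] -000, 0-00, 1-01, 10-1, 100-
Prime implicants: -000, 0-00, 0111, 1-01, 10-1, 100-
PI chart (minterm → PIs covering it):
  4 | 0-00  (sole → essential)
  7 | 0111  (sole → essential)
  9 | 1-01,10-1,100-
  13 | 1-01  (sole → essential)
Essential prime implicants: 0-00, 0111, 1-01

3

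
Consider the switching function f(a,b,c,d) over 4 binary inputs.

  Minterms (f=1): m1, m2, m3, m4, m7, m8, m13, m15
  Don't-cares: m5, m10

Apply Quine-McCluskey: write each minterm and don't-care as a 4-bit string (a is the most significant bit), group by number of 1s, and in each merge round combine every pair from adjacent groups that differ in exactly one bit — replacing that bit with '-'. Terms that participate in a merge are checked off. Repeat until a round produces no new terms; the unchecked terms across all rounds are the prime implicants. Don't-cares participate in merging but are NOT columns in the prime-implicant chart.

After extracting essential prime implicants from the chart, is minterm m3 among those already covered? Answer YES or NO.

Round 0: 0001✓ 0010✓ 0011✓ 0100✓ 0101✓ 0111✓ 1000✓ 1010✓ 1101✓ 1111✓
Round 1: -010 -101✓ -111✓ 0-01✓ 0-11✓ 00-1✓ 001- 01-1✓ 010- 10-0 11-1✓
Round 2: -1-1 0--1
PIs = {-010, -1-1, 0--1, 001-, 010-, 10-0}
Coverage chart:
  m1: 0--1 ←essential
  m2: -010,001-
  m3: 0--1,001-
  m4: 010- ←essential
  m7: -1-1,0--1
  m8: 10-0 ←essential
  m13: -1-1 ←essential
  m15: -1-1 ←essential
Essential: -1-1, 0--1, 010-, 10-0

YES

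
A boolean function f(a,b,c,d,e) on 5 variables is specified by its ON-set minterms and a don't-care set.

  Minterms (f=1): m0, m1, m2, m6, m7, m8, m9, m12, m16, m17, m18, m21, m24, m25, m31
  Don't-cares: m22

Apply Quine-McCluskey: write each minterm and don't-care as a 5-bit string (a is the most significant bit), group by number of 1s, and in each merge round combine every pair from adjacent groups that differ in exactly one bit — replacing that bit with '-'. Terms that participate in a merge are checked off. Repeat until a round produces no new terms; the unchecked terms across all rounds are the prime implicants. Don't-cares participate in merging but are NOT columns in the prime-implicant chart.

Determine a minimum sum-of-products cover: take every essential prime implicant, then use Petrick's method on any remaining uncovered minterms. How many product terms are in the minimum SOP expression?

Round 0: 00000✓ 00001✓ 00010✓ 00110✓ 00111✓ 01000✓ 01001✓ 01100✓ 10000✓ 10001✓ 10010✓ 10101✓ 10110✓ 11000✓ 11001✓ 11111
Round 1: -0000✓ -0001✓ -0010✓ -0110✓ -1000✓ -1001✓ 0-000✓ 0-001✓ 00-10✓ 000-0✓ 0000-✓ 0011- 01-00 0100-✓ 1-000✓ 1-001✓ 10-01 10-10✓ 100-0✓ 1000-✓ 1100-✓
Round 2: --000✓ --001✓ -0-10 -00-0 -000-✓ -100-✓ 0-00-✓ 1-00-✓
Round 3: --00-
PIs = {--00-, -0-10, -00-0, 0011-, 01-00, 10-01, 11111}
Coverage chart:
  m0: --00-,-00-0
  m1: --00- ←essential
  m2: -0-10,-00-0
  m6: -0-10,0011-
  m7: 0011- ←essential
  m8: --00-,01-00
  m9: --00- ←essential
  m12: 01-00 ←essential
  m16: --00-,-00-0
  m17: --00-,10-01
  m18: -0-10,-00-0
  m21: 10-01 ←essential
  m24: --00- ←essential
  m25: --00- ←essential
  m31: 11111 ←essential
Essential: --00-, 0011-, 01-00, 10-01, 11111
Petrick residual → -0-10
Min cover (6 terms): c'd' + b'de' + a'b'cd + a'bd'e' + ab'd'e + abcde

6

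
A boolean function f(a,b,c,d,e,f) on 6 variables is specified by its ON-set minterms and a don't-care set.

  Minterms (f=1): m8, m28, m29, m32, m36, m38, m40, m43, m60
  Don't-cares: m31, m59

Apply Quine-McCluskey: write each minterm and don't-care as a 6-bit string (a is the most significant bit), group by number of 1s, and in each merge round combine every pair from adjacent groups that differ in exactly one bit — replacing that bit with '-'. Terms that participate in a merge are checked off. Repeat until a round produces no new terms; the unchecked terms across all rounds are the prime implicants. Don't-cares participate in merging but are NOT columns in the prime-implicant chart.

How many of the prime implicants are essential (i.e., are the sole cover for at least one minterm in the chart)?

4

Round 0: 001000✓ 011100✓ 011101✓ 011111✓ 100000✓ 100100✓ 100110✓ 101000✓ 101011✓ 111011✓ 111100✓
Round 1: -01000 -11100 0111-1 01110- 1-1011 10-000 100-00 1001-0
PIs = {-01000, -11100, 0111-1, 01110-, 1-1011, 10-000, 100-00, 1001-0}
Coverage chart:
  m8: -01000 ←essential
  m28: -11100,01110-
  m29: 0111-1,01110-
  m32: 10-000,100-00
  m36: 100-00,1001-0
  m38: 1001-0 ←essential
  m40: -01000,10-000
  m43: 1-1011 ←essential
  m60: -11100 ←essential
Essential: -01000, -11100, 1-1011, 1001-0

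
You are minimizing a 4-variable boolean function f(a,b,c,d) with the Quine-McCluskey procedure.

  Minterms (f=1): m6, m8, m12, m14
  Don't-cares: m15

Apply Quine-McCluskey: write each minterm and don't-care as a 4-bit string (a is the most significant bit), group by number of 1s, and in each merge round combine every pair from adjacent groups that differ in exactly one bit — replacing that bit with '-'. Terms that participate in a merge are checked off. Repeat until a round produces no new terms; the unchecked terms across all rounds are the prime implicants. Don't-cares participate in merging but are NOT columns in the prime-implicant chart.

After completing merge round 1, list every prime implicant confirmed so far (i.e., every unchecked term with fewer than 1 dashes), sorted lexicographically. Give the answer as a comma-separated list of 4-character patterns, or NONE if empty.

size-2^0 implicants → 0110(✓)  1000(✓)  1100(✓)  1110(✓)  1111(✓)
size-2^1 implicants → -110  1-00  11-0  111-
Unchecked terms (primes): -110, 1-00, 11-0, 111-

NONE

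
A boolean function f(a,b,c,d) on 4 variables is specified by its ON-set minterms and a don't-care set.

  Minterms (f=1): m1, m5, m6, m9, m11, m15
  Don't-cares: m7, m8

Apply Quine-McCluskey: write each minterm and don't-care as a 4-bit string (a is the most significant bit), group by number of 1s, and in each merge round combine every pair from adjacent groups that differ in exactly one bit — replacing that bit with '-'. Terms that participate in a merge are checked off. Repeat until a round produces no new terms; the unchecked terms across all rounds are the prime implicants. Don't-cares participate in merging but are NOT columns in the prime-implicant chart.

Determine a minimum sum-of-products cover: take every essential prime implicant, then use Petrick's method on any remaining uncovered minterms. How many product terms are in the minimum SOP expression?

[col 0] 0001*, 0101*, 0110*, 0111*, 1000*, 1001*, 1011*, 1111*
[col 1] -001, -111, 0-01, 01-1, 011-, 1-11, 10-1, 100-
Prime implicants: -001, -111, 0-01, 01-1, 011-, 1-11, 10-1, 100-
PI chart (minterm → PIs covering it):
  1 | -001,0-01
  5 | 0-01,01-1
  6 | 011-  (sole → essential)
  9 | -001,10-1,100-
  11 | 1-11,10-1
  15 | -111,1-11
Essential prime implicants: 011-
Petrick residual → -001, 0-01, 1-11
Minimum SOP uses 4 PIs: b'c'd + a'c'd + a'bc + acd

4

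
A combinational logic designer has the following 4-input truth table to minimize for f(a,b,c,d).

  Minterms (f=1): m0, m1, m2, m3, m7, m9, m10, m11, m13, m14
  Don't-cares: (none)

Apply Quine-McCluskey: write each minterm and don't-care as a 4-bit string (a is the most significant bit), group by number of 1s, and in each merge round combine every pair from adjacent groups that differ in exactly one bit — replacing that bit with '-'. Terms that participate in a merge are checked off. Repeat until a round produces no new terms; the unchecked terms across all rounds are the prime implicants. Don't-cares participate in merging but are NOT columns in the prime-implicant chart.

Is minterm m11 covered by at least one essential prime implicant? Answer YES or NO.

NO

size-2^0 implicants → 0000(✓)  0001(✓)  0010(✓)  0011(✓)  0111(✓)  1001(✓)  1010(✓)  1011(✓)  1101(✓)  1110(✓)
size-2^1 implicants → -001(✓)  -010(✓)  -011(✓)  0-11  00-0(✓)  00-1(✓)  000-(✓)  001-(✓)  1-01  1-10  10-1(✓)  101-(✓)
size-2^2 implicants → -0-1  -01-  00--
Unchecked terms (primes): -0-1, -01-, 0-11, 00--, 1-01, 1-10
Minterm coverage:
  m0 ⊆ 00-- [E]
  m1 ⊆ -0-1,00--
  m2 ⊆ -01-,00--
  m3 ⊆ -0-1,-01-,0-11,00--
  m7 ⊆ 0-11 [E]
  m9 ⊆ -0-1,1-01
  m10 ⊆ -01-,1-10
  m11 ⊆ -0-1,-01-
  m13 ⊆ 1-01 [E]
  m14 ⊆ 1-10 [E]
E = {0-11, 00--, 1-01, 1-10}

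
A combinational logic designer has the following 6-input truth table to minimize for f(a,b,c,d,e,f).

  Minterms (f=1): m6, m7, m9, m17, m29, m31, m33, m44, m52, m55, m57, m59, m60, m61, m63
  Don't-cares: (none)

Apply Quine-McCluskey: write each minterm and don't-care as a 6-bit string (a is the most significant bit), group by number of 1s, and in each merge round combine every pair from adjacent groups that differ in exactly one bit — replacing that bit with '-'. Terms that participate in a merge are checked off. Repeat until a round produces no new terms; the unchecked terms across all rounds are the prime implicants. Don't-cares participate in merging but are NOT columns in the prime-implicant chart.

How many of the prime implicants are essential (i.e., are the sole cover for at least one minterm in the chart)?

9

Round 0: 000110✓ 000111✓ 001001 010001 011101✓ 011111✓ 100001 101100✓ 110100✓ 110111✓ 111001✓ 111011✓ 111100✓ 111101✓ 111111✓
Round 1: -11101✓ -11111✓ 00011- 0111-1✓ 1-1100 11-100 11-111 111-01✓ 111-11✓ 1110-1✓ 1111-1✓ 11110-
Round 2: -111-1 111--1
PIs = {-111-1, 00011-, 001001, 010001, 1-1100, 100001, 11-100, 11-111, 111--1, 11110-}
Coverage chart:
  m6: 00011- ←essential
  m7: 00011- ←essential
  m9: 001001 ←essential
  m17: 010001 ←essential
  m29: -111-1 ←essential
  m31: -111-1 ←essential
  m33: 100001 ←essential
  m44: 1-1100 ←essential
  m52: 11-100 ←essential
  m55: 11-111 ←essential
  m57: 111--1 ←essential
  m59: 111--1 ←essential
  m60: 1-1100,11-100,11110-
  m61: -111-1,111--1,11110-
  m63: -111-1,11-111,111--1
Essential: -111-1, 00011-, 001001, 010001, 1-1100, 100001, 11-100, 11-111, 111--1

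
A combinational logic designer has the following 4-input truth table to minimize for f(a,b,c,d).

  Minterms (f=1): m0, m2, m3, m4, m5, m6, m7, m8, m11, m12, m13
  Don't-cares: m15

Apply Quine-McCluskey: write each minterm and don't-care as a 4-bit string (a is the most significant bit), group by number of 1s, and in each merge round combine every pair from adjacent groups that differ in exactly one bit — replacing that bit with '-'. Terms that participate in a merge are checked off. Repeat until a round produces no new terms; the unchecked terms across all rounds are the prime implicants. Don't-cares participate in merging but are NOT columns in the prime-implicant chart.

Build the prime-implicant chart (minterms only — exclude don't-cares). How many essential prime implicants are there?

2

Round 0: 0000✓ 0010✓ 0011✓ 0100✓ 0101✓ 0110✓ 0111✓ 1000✓ 1011✓ 1100✓ 1101✓ 1111✓
Round 1: -000✓ -011✓ -100✓ -101✓ -111✓ 0-00✓ 0-10✓ 0-11✓ 00-0✓ 001-✓ 01-0✓ 01-1✓ 010-✓ 011-✓ 1-00✓ 1-11✓ 11-1✓ 110-✓
Round 2: --00 --11 -1-1 -10- 0--0 0-1- 01--
PIs = {--00, --11, -1-1, -10-, 0--0, 0-1-, 01--}
Coverage chart:
  m0: --00,0--0
  m2: 0--0,0-1-
  m3: --11,0-1-
  m4: --00,-10-,0--0,01--
  m5: -1-1,-10-,01--
  m6: 0--0,0-1-,01--
  m7: --11,-1-1,0-1-,01--
  m8: --00 ←essential
  m11: --11 ←essential
  m12: --00,-10-
  m13: -1-1,-10-
Essential: --00, --11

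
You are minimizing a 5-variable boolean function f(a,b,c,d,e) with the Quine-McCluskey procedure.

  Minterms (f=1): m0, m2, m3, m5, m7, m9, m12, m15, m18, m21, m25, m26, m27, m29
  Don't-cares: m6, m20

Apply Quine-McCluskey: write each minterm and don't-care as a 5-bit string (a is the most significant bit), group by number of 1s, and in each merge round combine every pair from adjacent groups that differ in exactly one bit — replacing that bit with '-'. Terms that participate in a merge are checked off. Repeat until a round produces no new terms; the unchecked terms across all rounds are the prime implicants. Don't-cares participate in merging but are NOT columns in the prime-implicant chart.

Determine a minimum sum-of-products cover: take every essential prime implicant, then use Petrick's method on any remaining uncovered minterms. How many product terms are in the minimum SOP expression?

Round 0: 00000✓ 00010✓ 00011✓ 00101✓ 00110✓ 00111✓ 01001✓ 01100 01111✓ 10010✓ 10100✓ 10101✓ 11001✓ 11010✓ 11011✓ 11101✓
Round 1: -0010 -0101 -1001 0-111 00-10✓ 00-11✓ 000-0 0001-✓ 001-1 0011-✓ 1-010 1-101 1010- 11-01 110-1 1101-
Round 2: 00-1-
PIs = {-0010, -0101, -1001, 0-111, 00-1-, 000-0, 001-1, 01100, 1-010, 1-101, 1010-, 11-01, 110-1, 1101-}
Coverage chart:
  m0: 000-0 ←essential
  m2: -0010,00-1-,000-0
  m3: 00-1- ←essential
  m5: -0101,001-1
  m7: 0-111,00-1-,001-1
  m9: -1001 ←essential
  m12: 01100 ←essential
  m15: 0-111 ←essential
  m18: -0010,1-010
  m21: -0101,1-101,1010-
  m25: -1001,11-01,110-1
  m26: 1-010,1101-
  m27: 110-1,1101-
  m29: 1-101,11-01
Essential: -1001, 0-111, 00-1-, 000-0, 01100
Petrick residual → -0010, -0101, 1-101, 1101-
Min cover (9 terms): b'c'de' + b'cd'e + bc'd'e + a'cde + a'b'd + a'b'c'e' + a'bcd'e' + acd'e + abc'd

9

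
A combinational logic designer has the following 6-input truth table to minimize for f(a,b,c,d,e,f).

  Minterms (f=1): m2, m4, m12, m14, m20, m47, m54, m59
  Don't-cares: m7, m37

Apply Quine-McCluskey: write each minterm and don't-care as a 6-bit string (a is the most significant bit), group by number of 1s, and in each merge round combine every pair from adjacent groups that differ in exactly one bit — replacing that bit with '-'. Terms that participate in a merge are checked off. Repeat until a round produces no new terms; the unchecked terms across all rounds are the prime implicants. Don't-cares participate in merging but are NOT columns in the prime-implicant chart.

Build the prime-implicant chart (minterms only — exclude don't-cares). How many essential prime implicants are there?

size-2^0 implicants → 000010  000100(✓)  000111  001100(✓)  001110(✓)  010100(✓)  100101  101111  110110  111011
size-2^1 implicants → 0-0100  00-100  0011-0
Unchecked terms (primes): 0-0100, 00-100, 000010, 000111, 0011-0, 100101, 101111, 110110, 111011
Minterm coverage:
  m2 ⊆ 000010 [E]
  m4 ⊆ 0-0100,00-100
  m12 ⊆ 00-100,0011-0
  m14 ⊆ 0011-0 [E]
  m20 ⊆ 0-0100 [E]
  m47 ⊆ 101111 [E]
  m54 ⊆ 110110 [E]
  m59 ⊆ 111011 [E]
E = {0-0100, 000010, 0011-0, 101111, 110110, 111011}

6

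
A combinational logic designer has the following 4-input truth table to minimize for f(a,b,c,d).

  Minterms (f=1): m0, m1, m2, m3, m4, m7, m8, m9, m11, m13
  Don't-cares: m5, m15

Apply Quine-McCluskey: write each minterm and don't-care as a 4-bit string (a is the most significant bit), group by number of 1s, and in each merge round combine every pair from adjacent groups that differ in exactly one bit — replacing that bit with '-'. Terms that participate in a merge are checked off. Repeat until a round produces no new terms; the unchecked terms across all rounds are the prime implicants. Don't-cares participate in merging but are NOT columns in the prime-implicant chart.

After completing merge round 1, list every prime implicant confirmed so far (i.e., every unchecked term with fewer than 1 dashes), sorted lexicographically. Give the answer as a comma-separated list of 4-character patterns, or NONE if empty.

size-2^0 implicants → 0000(✓)  0001(✓)  0010(✓)  0011(✓)  0100(✓)  0101(✓)  0111(✓)  1000(✓)  1001(✓)  1011(✓)  1101(✓)  1111(✓)
size-2^1 implicants → -000(✓)  -001(✓)  -011(✓)  -101(✓)  -111(✓)  0-00(✓)  0-01(✓)  0-11(✓)  00-0(✓)  00-1(✓)  000-(✓)  001-(✓)  01-1(✓)  010-(✓)  1-01(✓)  1-11(✓)  10-1(✓)  100-(✓)  11-1(✓)
size-2^2 implicants → --01(✓)  --11(✓)  -0-1(✓)  -00-  -1-1(✓)  0--1(✓)  0-0-  00--  1--1(✓)
size-2^3 implicants → ---1
Unchecked terms (primes): ---1, -00-, 0-0-, 00--

NONE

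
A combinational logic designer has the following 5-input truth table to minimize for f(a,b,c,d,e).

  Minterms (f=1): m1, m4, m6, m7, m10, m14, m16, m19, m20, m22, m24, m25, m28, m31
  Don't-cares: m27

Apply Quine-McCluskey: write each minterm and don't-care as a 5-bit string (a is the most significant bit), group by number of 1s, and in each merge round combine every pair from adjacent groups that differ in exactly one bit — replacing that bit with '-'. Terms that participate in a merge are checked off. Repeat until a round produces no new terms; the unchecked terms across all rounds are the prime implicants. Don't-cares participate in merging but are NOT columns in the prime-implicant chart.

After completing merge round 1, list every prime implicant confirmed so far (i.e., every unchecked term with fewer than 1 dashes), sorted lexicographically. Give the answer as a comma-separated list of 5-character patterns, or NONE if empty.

size-2^0 implicants → 00001  00100(✓)  00110(✓)  00111(✓)  01010(✓)  01110(✓)  10000(✓)  10011(✓)  10100(✓)  10110(✓)  11000(✓)  11001(✓)  11011(✓)  11100(✓)  11111(✓)
size-2^1 implicants → -0100(✓)  -0110(✓)  0-110  001-0(✓)  0011-  01-10  1-000(✓)  1-011  1-100(✓)  10-00(✓)  101-0(✓)  11-00(✓)  11-11  110-1  1100-
size-2^2 implicants → -01-0  1--00
Unchecked terms (primes): -01-0, 0-110, 00001, 0011-, 01-10, 1--00, 1-011, 11-11, 110-1, 1100-

00001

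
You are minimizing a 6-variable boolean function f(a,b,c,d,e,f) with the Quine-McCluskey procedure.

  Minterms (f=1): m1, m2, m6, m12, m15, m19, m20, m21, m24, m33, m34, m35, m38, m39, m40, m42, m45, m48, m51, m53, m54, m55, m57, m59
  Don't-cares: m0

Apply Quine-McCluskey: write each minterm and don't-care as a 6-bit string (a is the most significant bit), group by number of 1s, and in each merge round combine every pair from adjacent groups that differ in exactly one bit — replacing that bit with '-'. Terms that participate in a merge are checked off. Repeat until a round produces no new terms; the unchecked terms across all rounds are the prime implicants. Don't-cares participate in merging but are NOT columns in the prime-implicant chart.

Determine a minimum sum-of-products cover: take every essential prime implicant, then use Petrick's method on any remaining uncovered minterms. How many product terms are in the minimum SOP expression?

14

[col 0] 000000*, 000001*, 000010*, 000110*, 001100, 001111, 010011*, 010100*, 010101*, 011000, 100001*, 100010*, 100011*, 100110*, 100111*, 101000*, 101010*, 101101, 110000, 110011*, 110101*, 110110*, 110111*, 111001*, 111011*
[col 1] -00001, -00010*, -00110*, -10011, -10101, 000-10*, 0000-0, 00000-, 01010-, 1-0011*, 1-0110*, 1-0111*, 10-010, 100-10*, 100-11*, 1000-1, 10001-*, 10011-*, 1010-0, 11-011, 110-11*, 1101-1, 11011-*, 1110-1
[col 2] -00-10, 1-0-11, 1-011-, 100-1-
Prime implicants: -00-10, -00001, -10011, -10101, 0000-0, 00000-, 001100, 001111, 01010-, 011000, 1-0-11, 1-011-, 10-010, 100-1-, 1000-1, 1010-0, 101101, 11-011, 110000, 1101-1, 1110-1
PI chart (minterm → PIs covering it):
  1 | -00001,00000-
  2 | -00-10,0000-0
  6 | -00-10  (sole → essential)
  12 | 001100  (sole → essential)
  15 | 001111  (sole → essential)
  19 | -10011  (sole → essential)
  20 | 01010-  (sole → essential)
  21 | -10101,01010-
  24 | 011000  (sole → essential)
  33 | -00001,1000-1
  34 | -00-10,10-010,100-1-
  35 | 1-0-11,100-1-,1000-1
  38 | -00-10,1-011-,100-1-
  39 | 1-0-11,1-011-,100-1-
  40 | 1010-0  (sole → essential)
  42 | 10-010,1010-0
  45 | 101101  (sole → essential)
  48 | 110000  (sole → essential)
  51 | -10011,1-0-11,11-011
  53 | -10101,1101-1
  54 | 1-011-  (sole → essential)
  55 | 1-0-11,1-011-,1101-1
  57 | 1110-1  (sole → essential)
  59 | 11-011,1110-1
Essential prime implicants: -00-10, -10011, 001100, 001111, 01010-, 011000, 1-011-, 1010-0, 101101, 110000, 1110-1
Petrick residual → -00001, -10101, 1-0-11
Minimum SOP uses 14 PIs: b'c'ef' + b'c'd'e'f + bc'd'ef + bc'de'f + a'b'cde'f' + a'b'cdef + a'bc'de' + a'bcd'e'f' + ac'ef + ac'de + ab'cd'f' + ab'cde'f + abc'd'e'f' + abcd'f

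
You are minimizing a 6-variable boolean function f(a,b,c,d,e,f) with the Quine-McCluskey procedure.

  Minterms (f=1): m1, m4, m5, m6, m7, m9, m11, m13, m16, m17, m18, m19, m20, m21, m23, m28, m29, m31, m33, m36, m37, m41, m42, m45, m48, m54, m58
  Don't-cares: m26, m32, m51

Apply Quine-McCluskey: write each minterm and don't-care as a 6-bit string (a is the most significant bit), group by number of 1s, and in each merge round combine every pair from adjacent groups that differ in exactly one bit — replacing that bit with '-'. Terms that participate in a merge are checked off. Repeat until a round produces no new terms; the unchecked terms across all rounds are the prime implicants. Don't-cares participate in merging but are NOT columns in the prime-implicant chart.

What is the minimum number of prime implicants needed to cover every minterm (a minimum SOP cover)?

10

Round 0: 000001✓ 000100✓ 000101✓ 000110✓ 000111✓ 001001✓ 001011✓ 001101✓ 010000✓ 010001✓ 010010✓ 010011✓ 010100✓ 010101✓ 010111✓ 011010✓ 011100✓ 011101✓ 011111✓ 100000✓ 100001✓ 100100✓ 100101✓ 101001✓ 101010✓ 101101✓ 110000✓ 110011✓ 110110 111010✓
Round 1: -00001✓ -00100✓ -00101✓ -01001✓ -01101✓ -10000 -10011 -11010 0-0001✓ 0-0100✓ 0-0101✓ 0-0111✓ 0-1101✓ 00-001✓ 00-101✓ 000-01✓ 0001-0✓ 0001-1✓ 00010-✓ 00011-✓ 001-01✓ 0010-1 01-010 01-100✓ 01-101✓ 01-111✓ 010-00✓ 010-01✓ 010-11✓ 0100-0✓ 0100-1✓ 01000-✓ 01001-✓ 0101-1✓ 01010-✓ 0111-1✓ 01110-✓ 1-0000 1-1010 10-001✓ 10-101✓ 100-00✓ 100-01✓ 10000-✓ 10010-✓ 101-01✓
Round 2: -0-001✓ -0-101✓ -00-01✓ -0010- -01-01✓ 0--101 0-0-01 0-01-1 0-010- 00--01✓ 0001-- 01-1-1 01-10- 010--1 010-0- 0100-- 10--01✓ 100-0-
Round 3: -0--01
PIs = {-0--01, -0010-, -10000, -10011, -11010, 0--101, 0-0-01, 0-01-1, 0-010-, 0001--, 0010-1, 01-010, 01-1-1, 01-10-, 010--1, 010-0-, 0100--, 1-0000, 1-1010, 100-0-, 110110}
Coverage chart:
  m1: -0--01,0-0-01
  m4: -0010-,0-010-,0001--
  m5: -0--01,-0010-,0--101,0-0-01,0-01-1,0-010-,0001--
  m6: 0001-- ←essential
  m7: 0-01-1,0001--
  m9: -0--01,0010-1
  m11: 0010-1 ←essential
  m13: -0--01,0--101
  m16: -10000,010-0-,0100--
  m17: 0-0-01,010--1,010-0-,0100--
  m18: 01-010,0100--
  m19: -10011,010--1,0100--
  m20: 0-010-,01-10-,010-0-
  m21: 0--101,0-0-01,0-01-1,0-010-,01-1-1,01-10-,010--1,010-0-
  m23: 0-01-1,01-1-1,010--1
  m28: 01-10- ←essential
  m29: 0--101,01-1-1,01-10-
  m31: 01-1-1 ←essential
  m33: -0--01,100-0-
  m36: -0010-,100-0-
  m37: -0--01,-0010-,100-0-
  m41: -0--01 ←essential
  m42: 1-1010 ←essential
  m45: -0--01 ←essential
  m48: -10000,1-0000
  m54: 110110 ←essential
  m58: -11010,1-1010
Essential: -0--01, 0001--, 0010-1, 01-1-1, 01-10-, 1-1010, 110110
Petrick residual → -0010-, -10000, 0100--
Min cover (10 terms): b'e'f + b'c'de' + bc'd'e'f' + a'b'c'd + a'b'cd'f + a'bdf + a'bde' + a'bc'd' + acd'ef' + abc'def'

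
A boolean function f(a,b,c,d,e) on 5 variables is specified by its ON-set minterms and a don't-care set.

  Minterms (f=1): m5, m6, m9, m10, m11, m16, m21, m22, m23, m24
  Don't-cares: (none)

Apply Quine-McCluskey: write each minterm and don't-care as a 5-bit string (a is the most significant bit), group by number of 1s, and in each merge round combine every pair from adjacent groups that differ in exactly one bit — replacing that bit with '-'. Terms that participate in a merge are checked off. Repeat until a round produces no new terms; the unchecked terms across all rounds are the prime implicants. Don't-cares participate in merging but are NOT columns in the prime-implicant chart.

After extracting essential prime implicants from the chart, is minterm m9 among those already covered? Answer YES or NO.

YES

Round 0: 00101✓ 00110✓ 01001✓ 01010✓ 01011✓ 10000✓ 10101✓ 10110✓ 10111✓ 11000✓
Round 1: -0101 -0110 010-1 0101- 1-000 101-1 1011-
PIs = {-0101, -0110, 010-1, 0101-, 1-000, 101-1, 1011-}
Coverage chart:
  m5: -0101 ←essential
  m6: -0110 ←essential
  m9: 010-1 ←essential
  m10: 0101- ←essential
  m11: 010-1,0101-
  m16: 1-000 ←essential
  m21: -0101,101-1
  m22: -0110,1011-
  m23: 101-1,1011-
  m24: 1-000 ←essential
Essential: -0101, -0110, 010-1, 0101-, 1-000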